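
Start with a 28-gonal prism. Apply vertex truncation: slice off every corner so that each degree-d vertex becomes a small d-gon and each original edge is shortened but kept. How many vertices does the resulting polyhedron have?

The base solid has V = 56, E = 84, F = 30.
Truncation replaces each original edge-end by a new vertex, so V′ = 2E = 168.
Each original edge survives, and each old vertex of degree d contributes d new edges; summing degrees gives Σd = 2E, so E′ = E + 2E = 3E = 252.
Each original face survives and each original vertex becomes one new face: F′ = F + V = 86.

168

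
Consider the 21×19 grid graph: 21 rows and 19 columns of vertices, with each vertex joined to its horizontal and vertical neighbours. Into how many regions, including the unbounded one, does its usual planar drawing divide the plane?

The grid has V = 21·19 = 399 vertices and E = 21·18 + 19·20 = 758 edges.
F = 2 − V + E = 2 − 399 + 758 = 361.

361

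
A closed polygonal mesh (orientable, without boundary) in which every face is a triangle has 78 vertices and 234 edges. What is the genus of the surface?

Every face is a triangle and each edge borders two faces, so 3F = 2·234, giving F = 156.
χ = V − E + F = 78 − 234 + 156 = 0.
For a closed orientable surface χ = 2 − 2g, so g = (2 − (0))/2 = 1.

1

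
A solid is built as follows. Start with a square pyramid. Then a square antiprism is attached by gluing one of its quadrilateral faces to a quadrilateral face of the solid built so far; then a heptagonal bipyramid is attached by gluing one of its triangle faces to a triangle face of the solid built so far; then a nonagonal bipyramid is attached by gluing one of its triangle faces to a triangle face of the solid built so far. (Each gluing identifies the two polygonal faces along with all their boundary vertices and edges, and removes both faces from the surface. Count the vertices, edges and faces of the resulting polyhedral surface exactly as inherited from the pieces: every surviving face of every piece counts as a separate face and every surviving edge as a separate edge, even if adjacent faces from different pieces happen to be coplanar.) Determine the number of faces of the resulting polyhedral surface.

41

A square pyramid: V=5, E=8, F=5.
Attach a square antiprism (V=8, E=16, F=10) along a 4-gon: merge 4 vertices and 4 edges, delete both glued faces → V=9, E=20, F=13.
Attach a heptagonal bipyramid (V=9, E=21, F=14) along a 3-gon: merge 3 vertices and 3 edges, delete both glued faces → V=15, E=38, F=25.
Attach a nonagonal bipyramid (V=11, E=27, F=18) along a 3-gon: merge 3 vertices and 3 edges, delete both glued faces → V=23, E=62, F=41.
Check: V − E + F = 23 − 62 + 41 = 2.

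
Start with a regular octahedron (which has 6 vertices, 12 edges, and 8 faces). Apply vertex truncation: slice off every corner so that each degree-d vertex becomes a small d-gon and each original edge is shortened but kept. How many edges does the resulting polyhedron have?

36

Truncation replaces each original edge-end by a new vertex, so V′ = 2E = 24.
Each original edge survives, and each old vertex of degree d contributes d new edges; summing degrees gives Σd = 2E, so E′ = E + 2E = 3E = 36.
Each original face survives and each original vertex becomes one new face: F′ = F + V = 14.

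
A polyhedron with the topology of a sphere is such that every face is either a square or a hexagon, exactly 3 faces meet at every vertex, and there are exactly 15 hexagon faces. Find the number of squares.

Let x be the number of squares; then F = 15 + x.
Edge–face incidences: 2E = 6·15 + 4·x = 90 + 4x.
Every vertex has degree 3, so 3V = 2E.
Euler: V − E + F = 2 ⇒ (2E)/3 − E + (15 + x) = 2.
Multiply by 6: 2·(2E) − 3·(2E) + 6·(15 + x) = 12, i.e. 90 + 6x − (90 + 4x) = 12.
Collecting terms: 2x = 12, so x = 6.
Then 2E = 90 + 4·6 = 114, so E = 57, V = 2E/3 = 38, F = 15 + 6 = 21.

6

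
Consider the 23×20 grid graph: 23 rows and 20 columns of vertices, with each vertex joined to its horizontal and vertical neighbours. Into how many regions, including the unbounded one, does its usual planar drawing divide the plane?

The grid has V = 23·20 = 460 vertices and E = 23·19 + 20·22 = 877 edges.
F = 2 − V + E = 2 − 460 + 877 = 419.

419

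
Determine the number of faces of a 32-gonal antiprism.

66

An antiprism on an n-gon has two n-gon caps and 2n triangles: V = 2·32 = 64, E = 4·32 = 128, F = 2·32 + 2 = 66.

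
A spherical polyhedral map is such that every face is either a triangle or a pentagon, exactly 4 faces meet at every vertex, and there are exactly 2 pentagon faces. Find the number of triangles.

Let x be the number of triangles; then F = 2 + x.
Edge–face incidences: 2E = 5·2 + 3·x = 10 + 3x.
Every vertex has degree 4, so 4V = 2E.
Euler: V − E + F = 2 ⇒ (2E)/4 − E + (2 + x) = 2.
Multiply by 8: 2·(2E) − 4·(2E) + 8·(2 + x) = 16, i.e. 16 + 8x − 2·(10 + 3x) = 16.
Collecting terms: 2x − 4 = 16, so 2x = 20, so x = 10.
Then 2E = 10 + 3·10 = 40, so E = 20, V = 2E/4 = 10, F = 2 + 10 = 12.

10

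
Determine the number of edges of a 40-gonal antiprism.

An antiprism on an n-gon has two n-gon caps and 2n triangles: V = 2·40 = 80, E = 4·40 = 160, F = 2·40 + 2 = 82.
Check: V − E + F = 80 − 160 + 82 = 2.

160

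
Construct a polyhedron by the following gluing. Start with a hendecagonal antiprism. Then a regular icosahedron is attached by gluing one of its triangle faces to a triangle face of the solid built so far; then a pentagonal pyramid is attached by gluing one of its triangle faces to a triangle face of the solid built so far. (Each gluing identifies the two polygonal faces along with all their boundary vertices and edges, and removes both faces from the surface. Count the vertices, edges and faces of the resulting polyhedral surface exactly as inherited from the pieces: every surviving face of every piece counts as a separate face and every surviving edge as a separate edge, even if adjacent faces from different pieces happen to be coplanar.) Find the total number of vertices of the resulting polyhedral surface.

34

A hendecagonal antiprism: V=22, E=44, F=24.
Attach a regular icosahedron (V=12, E=30, F=20) along a 3-gon: merge 3 vertices and 3 edges, delete both glued faces → V=31, E=71, F=42.
Attach a pentagonal pyramid (V=6, E=10, F=6) along a 3-gon: merge 3 vertices and 3 edges, delete both glued faces → V=34, E=78, F=46.
Check: V − E + F = 34 − 78 + 46 = 2.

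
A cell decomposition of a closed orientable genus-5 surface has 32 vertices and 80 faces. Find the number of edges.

For a closed orientable surface of genus 5, χ = 2 − 2·5 = -8.
E = V + F − (-8) = 32 + 80 − (-8) = 120.

120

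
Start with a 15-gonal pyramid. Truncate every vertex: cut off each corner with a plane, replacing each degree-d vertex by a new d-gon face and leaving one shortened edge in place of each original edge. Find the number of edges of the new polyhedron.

90

The base solid has V = 16, E = 30, F = 16.
Truncation replaces each original edge-end by a new vertex, so V′ = 2E = 60.
Each original edge survives, and each old vertex of degree d contributes d new edges; summing degrees gives Σd = 2E, so E′ = E + 2E = 3E = 90.
Each original face survives and each original vertex becomes one new face: F′ = F + V = 32.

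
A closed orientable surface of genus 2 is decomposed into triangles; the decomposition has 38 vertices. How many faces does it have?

χ = 2 − 2·2 = -2, and every face is a triangle so 3F = 2E.
V − E + F = -2 with E = 3F/2 gives 38 − (3/2 − 1)·F = -2, so F = 80 and E = 120.

80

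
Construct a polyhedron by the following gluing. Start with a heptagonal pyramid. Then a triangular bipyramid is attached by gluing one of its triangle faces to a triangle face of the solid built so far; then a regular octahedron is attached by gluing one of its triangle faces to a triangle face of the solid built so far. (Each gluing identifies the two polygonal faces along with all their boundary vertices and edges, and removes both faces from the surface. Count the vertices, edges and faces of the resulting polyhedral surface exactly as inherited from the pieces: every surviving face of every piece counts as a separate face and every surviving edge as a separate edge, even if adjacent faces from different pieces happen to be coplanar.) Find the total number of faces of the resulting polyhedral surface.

A heptagonal pyramid: V=8, E=14, F=8.
Attach a triangular bipyramid (V=5, E=9, F=6) along a 3-gon: merge 3 vertices and 3 edges, delete both glued faces → V=10, E=20, F=12.
Attach a regular octahedron (V=6, E=12, F=8) along a 3-gon: merge 3 vertices and 3 edges, delete both glued faces → V=13, E=29, F=18.
Check: V − E + F = 13 − 29 + 18 = 2.

18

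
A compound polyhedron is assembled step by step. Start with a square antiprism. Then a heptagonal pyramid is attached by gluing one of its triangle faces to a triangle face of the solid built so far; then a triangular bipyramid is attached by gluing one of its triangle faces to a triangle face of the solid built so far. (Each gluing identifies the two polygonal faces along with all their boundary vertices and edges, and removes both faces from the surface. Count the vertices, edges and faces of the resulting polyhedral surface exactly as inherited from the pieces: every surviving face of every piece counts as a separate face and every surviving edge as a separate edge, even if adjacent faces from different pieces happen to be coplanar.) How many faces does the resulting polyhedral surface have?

A square antiprism: V=8, E=16, F=10.
Attach a heptagonal pyramid (V=8, E=14, F=8) along a 3-gon: merge 3 vertices and 3 edges, delete both glued faces → V=13, E=27, F=16.
Attach a triangular bipyramid (V=5, E=9, F=6) along a 3-gon: merge 3 vertices and 3 edges, delete both glued faces → V=15, E=33, F=20.
Check: V − E + F = 15 − 33 + 20 = 2.

20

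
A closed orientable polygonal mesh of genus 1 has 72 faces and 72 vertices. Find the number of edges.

144

For a closed orientable surface of genus 1, χ = 2 − 2·1 = 0.
E = V + F − (0) = 72 + 72 − (0) = 144.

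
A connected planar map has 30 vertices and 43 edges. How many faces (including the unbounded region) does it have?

Euler's formula for a connected plane graph: V − E + F = 2, so F = 2 − 30 + 43 = 15.

15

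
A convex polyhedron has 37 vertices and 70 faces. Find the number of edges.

Here V − E + F = 2.
E = V + F − (2) = 37 + 70 − (2) = 105.

105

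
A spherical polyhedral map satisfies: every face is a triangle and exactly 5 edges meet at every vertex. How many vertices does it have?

12

Each face has 3 edges and each edge borders two faces, so 2E = 3F.
Each vertex has degree 5, so 5V = 2E and hence V = 3F/5.
Euler: V − E + F = 2 ⇒ (3F/5) − (3F/2) + F = 2.
Multiply by 10: (6 − 15 + 10)F = 20, i.e. 1F = 20.
So F = 20, E = 3·20/2 = 30, V = 3·20/5 = 12.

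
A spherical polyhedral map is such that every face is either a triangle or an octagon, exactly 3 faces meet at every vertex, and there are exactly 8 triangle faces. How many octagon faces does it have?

Let x be the number of octagons; then F = 8 + x.
Edge–face incidences: 2E = 3·8 + 8·x = 24 + 8x.
Every vertex has degree 3, so 3V = 2E.
Euler: V − E + F = 2 ⇒ (2E)/3 − E + (8 + x) = 2.
Multiply by 6: 2·(2E) − 3·(2E) + 6·(8 + x) = 12, i.e. 48 + 6x − (24 + 8x) = 12.
Collecting terms: −2x + 24 = 12, so −2x = −12, so x = 6.
Then 2E = 24 + 8·6 = 72, so E = 36, V = 2E/3 = 24, F = 8 + 6 = 14.

6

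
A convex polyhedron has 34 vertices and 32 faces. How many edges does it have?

64

Here V − E + F = 2.
E = V + F − (2) = 34 + 32 − (2) = 64.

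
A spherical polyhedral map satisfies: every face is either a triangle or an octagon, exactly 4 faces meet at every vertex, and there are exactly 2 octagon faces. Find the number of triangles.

Let x be the number of triangles; then F = 2 + x.
Edge–face incidences: 2E = 8·2 + 3·x = 16 + 3x.
Every vertex has degree 4, so 4V = 2E.
Euler: V − E + F = 2 ⇒ (2E)/4 − E + (2 + x) = 2.
Multiply by 8: 2·(2E) − 4·(2E) + 8·(2 + x) = 16, i.e. 16 + 8x − 2·(16 + 3x) = 16.
Collecting terms: 2x − 16 = 16, so 2x = 32, so x = 16.
Then 2E = 16 + 3·16 = 64, so E = 32, V = 2E/4 = 16, F = 2 + 16 = 18.

16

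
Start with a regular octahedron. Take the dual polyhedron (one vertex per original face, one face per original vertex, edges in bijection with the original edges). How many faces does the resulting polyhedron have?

6

The base solid has V = 6, E = 12, F = 8.
The dual swaps V and F and preserves E: V′ = F = 8, E′ = E = 12, F′ = V = 6.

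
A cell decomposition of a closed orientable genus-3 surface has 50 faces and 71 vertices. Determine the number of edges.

125

For a closed orientable surface of genus 3, χ = 2 − 2·3 = -4.
E = V + F − (-4) = 71 + 50 − (-4) = 125.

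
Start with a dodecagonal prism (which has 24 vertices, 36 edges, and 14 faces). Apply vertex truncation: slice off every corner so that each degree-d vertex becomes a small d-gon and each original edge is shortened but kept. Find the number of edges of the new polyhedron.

Truncation replaces each original edge-end by a new vertex, so V′ = 2E = 72.
Each original edge survives, and each old vertex of degree d contributes d new edges; summing degrees gives Σd = 2E, so E′ = E + 2E = 3E = 108.
Each original face survives and each original vertex becomes one new face: F′ = F + V = 38.

108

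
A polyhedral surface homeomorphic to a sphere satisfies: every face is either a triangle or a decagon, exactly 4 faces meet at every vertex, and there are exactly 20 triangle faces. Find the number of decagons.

2

Let x be the number of decagons; then F = 20 + x.
Edge–face incidences: 2E = 3·20 + 10·x = 60 + 10x.
Every vertex has degree 4, so 4V = 2E.
Euler: V − E + F = 2 ⇒ (2E)/4 − E + (20 + x) = 2.
Multiply by 8: 2·(2E) − 4·(2E) + 8·(20 + x) = 16, i.e. 160 + 8x − 2·(60 + 10x) = 16.
Collecting terms: −12x + 40 = 16, so −12x = −24, so x = 2.
Then 2E = 60 + 10·2 = 80, so E = 40, V = 2E/4 = 20, F = 20 + 2 = 22.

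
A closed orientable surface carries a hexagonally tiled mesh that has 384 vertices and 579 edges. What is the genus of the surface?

Every face is a hexagon and each edge borders two faces, so 6F = 2·579, giving F = 193.
χ = V − E + F = 384 − 579 + 193 = -2.
For a closed orientable surface χ = 2 − 2g, so g = (2 − (-2))/2 = 2.

2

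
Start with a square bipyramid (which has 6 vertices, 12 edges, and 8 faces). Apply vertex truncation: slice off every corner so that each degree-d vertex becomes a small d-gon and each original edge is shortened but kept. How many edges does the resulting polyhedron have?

Truncation replaces each original edge-end by a new vertex, so V′ = 2E = 24.
Each original edge survives, and each old vertex of degree d contributes d new edges; summing degrees gives Σd = 2E, so E′ = E + 2E = 3E = 36.
Each original face survives and each original vertex becomes one new face: F′ = F + V = 14.

36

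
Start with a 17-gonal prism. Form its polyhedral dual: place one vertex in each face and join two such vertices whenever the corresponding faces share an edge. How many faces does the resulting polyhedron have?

The base solid has V = 34, E = 51, F = 19.
The dual swaps V and F and preserves E: V′ = F = 19, E′ = E = 51, F′ = V = 34.

34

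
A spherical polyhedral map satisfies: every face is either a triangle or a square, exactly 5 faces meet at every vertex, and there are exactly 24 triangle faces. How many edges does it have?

40

Let x be the number of squares; then F = 24 + x.
Edge–face incidences: 2E = 3·24 + 4·x = 72 + 4x.
Every vertex has degree 5, so 5V = 2E.
Euler: V − E + F = 2 ⇒ (2E)/5 − E + (24 + x) = 2.
Multiply by 10: 2·(2E) − 5·(2E) + 10·(24 + x) = 20, i.e. 240 + 10x − 3·(72 + 4x) = 20.
Collecting terms: −2x + 24 = 20, so −2x = −4, so x = 2.
Then 2E = 72 + 4·2 = 80, so E = 40, V = 2E/5 = 16, F = 24 + 2 = 26.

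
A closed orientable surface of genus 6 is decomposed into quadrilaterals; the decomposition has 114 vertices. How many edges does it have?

248

χ = 2 − 2·6 = -10, and every face is a square so 4F = 2E.
V − E + F = -10 with E = 4F/2 gives 114 − (4/2 − 1)·F = -10, so F = 124 and E = 248.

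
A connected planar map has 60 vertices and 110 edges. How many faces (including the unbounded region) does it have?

Euler's formula for a connected plane graph: V − E + F = 2, so F = 2 − 60 + 110 = 52.

52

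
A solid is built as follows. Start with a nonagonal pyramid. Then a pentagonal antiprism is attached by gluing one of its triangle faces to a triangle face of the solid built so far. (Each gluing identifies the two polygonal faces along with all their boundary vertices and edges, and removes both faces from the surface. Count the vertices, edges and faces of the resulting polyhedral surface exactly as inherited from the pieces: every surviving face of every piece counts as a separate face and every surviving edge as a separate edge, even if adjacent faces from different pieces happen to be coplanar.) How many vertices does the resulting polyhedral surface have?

17

A nonagonal pyramid: V=10, E=18, F=10.
Attach a pentagonal antiprism (V=10, E=20, F=12) along a 3-gon: merge 3 vertices and 3 edges, delete both glued faces → V=17, E=35, F=20.
Check: V − E + F = 17 − 35 + 20 = 2.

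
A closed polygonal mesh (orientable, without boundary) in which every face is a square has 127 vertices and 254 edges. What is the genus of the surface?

Every face is a square and each edge borders two faces, so 4F = 2·254, giving F = 127.
χ = V − E + F = 127 − 254 + 127 = 0.
For a closed orientable surface χ = 2 − 2g, so g = (2 − (0))/2 = 1.

1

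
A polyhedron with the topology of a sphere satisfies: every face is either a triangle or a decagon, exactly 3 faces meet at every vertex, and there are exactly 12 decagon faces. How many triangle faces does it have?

Let x be the number of triangles; then F = 12 + x.
Edge–face incidences: 2E = 10·12 + 3·x = 120 + 3x.
Every vertex has degree 3, so 3V = 2E.
Euler: V − E + F = 2 ⇒ (2E)/3 − E + (12 + x) = 2.
Multiply by 6: 2·(2E) − 3·(2E) + 6·(12 + x) = 12, i.e. 72 + 6x − (120 + 3x) = 12.
Collecting terms: 3x − 48 = 12, so 3x = 60, so x = 20.
Then 2E = 120 + 3·20 = 180, so E = 90, V = 2E/3 = 60, F = 12 + 20 = 32.

20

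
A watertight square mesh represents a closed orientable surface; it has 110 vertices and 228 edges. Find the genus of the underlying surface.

3

Every face is a square and each edge borders two faces, so 4F = 2·228, giving F = 114.
χ = V − E + F = 110 − 228 + 114 = -4.
For a closed orientable surface χ = 2 − 2g, so g = (2 − (-4))/2 = 3.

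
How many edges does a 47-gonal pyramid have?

A pyramid on an n-gon base has one n-gon and n triangles: V = 47 + 1 = 48, E = 2·47 = 94, F = 47 + 1 = 48.

94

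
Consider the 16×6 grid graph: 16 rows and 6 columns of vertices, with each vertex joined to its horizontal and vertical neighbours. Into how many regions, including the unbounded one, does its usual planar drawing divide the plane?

76

The grid has V = 16·6 = 96 vertices and E = 16·5 + 6·15 = 170 edges.
F = 2 − V + E = 2 − 96 + 170 = 76.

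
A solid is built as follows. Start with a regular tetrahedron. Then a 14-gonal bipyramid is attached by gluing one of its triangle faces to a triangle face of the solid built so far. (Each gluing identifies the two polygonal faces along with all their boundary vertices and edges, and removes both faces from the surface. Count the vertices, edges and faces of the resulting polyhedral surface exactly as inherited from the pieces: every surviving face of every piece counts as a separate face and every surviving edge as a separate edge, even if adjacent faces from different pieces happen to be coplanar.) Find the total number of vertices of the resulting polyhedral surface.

A regular tetrahedron: V=4, E=6, F=4.
Attach a 14-gonal bipyramid (V=16, E=42, F=28) along a 3-gon: merge 3 vertices and 3 edges, delete both glued faces → V=17, E=45, F=30.
Check: V − E + F = 17 − 45 + 30 = 2.

17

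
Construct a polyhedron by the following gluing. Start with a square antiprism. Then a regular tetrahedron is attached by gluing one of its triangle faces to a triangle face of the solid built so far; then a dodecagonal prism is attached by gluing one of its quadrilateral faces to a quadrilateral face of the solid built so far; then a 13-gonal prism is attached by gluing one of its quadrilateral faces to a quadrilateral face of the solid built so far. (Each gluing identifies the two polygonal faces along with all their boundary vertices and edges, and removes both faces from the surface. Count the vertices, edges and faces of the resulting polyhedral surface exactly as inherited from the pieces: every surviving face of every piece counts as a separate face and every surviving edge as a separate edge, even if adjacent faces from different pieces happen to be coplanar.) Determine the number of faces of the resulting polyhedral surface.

37

A square antiprism: V=8, E=16, F=10.
Attach a regular tetrahedron (V=4, E=6, F=4) along a 3-gon: merge 3 vertices and 3 edges, delete both glued faces → V=9, E=19, F=12.
Attach a dodecagonal prism (V=24, E=36, F=14) along a 4-gon: merge 4 vertices and 4 edges, delete both glued faces → V=29, E=51, F=24.
Attach a 13-gonal prism (V=26, E=39, F=15) along a 4-gon: merge 4 vertices and 4 edges, delete both glued faces → V=51, E=86, F=37.
Check: V − E + F = 51 − 86 + 37 = 2.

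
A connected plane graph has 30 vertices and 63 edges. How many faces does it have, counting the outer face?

Euler's formula for a connected plane graph: V − E + F = 2, so F = 2 − 30 + 63 = 35.

35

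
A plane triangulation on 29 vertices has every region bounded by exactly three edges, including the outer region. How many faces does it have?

54

In a plane triangulation 3F = 2E and V − E + F = 2, so F = 2V − 4 = 2·29 − 4 = 54.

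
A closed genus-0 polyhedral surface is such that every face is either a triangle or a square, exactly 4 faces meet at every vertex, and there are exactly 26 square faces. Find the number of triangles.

Let x be the number of triangles; then F = 26 + x.
Edge–face incidences: 2E = 4·26 + 3·x = 104 + 3x.
Every vertex has degree 4, so 4V = 2E.
Euler: V − E + F = 2 ⇒ (2E)/4 − E + (26 + x) = 2.
Multiply by 8: 2·(2E) − 4·(2E) + 8·(26 + x) = 16, i.e. 208 + 8x − 2·(104 + 3x) = 16.
Collecting terms: 2x = 16, so x = 8.
Then 2E = 104 + 3·8 = 128, so E = 64, V = 2E/4 = 32, F = 26 + 8 = 34.

8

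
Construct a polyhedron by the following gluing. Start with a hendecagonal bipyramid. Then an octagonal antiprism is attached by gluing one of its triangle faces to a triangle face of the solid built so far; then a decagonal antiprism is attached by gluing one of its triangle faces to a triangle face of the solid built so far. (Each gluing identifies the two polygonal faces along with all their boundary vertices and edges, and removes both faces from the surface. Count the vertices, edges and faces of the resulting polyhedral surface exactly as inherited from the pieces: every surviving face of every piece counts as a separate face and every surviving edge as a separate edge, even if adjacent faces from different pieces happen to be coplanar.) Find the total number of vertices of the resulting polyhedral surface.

A hendecagonal bipyramid: V=13, E=33, F=22.
Attach an octagonal antiprism (V=16, E=32, F=18) along a 3-gon: merge 3 vertices and 3 edges, delete both glued faces → V=26, E=62, F=38.
Attach a decagonal antiprism (V=20, E=40, F=22) along a 3-gon: merge 3 vertices and 3 edges, delete both glued faces → V=43, E=99, F=58.
Check: V − E + F = 43 − 99 + 58 = 2.

43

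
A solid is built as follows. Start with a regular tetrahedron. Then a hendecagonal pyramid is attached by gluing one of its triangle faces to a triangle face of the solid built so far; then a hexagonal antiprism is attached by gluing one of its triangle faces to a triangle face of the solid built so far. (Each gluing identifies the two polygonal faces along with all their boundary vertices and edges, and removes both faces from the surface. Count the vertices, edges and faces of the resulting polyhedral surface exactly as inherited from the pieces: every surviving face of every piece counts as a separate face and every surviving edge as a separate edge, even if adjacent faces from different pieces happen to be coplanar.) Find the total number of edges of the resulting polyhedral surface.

46

A regular tetrahedron: V=4, E=6, F=4.
Attach a hendecagonal pyramid (V=12, E=22, F=12) along a 3-gon: merge 3 vertices and 3 edges, delete both glued faces → V=13, E=25, F=14.
Attach a hexagonal antiprism (V=12, E=24, F=14) along a 3-gon: merge 3 vertices and 3 edges, delete both glued faces → V=22, E=46, F=26.
Check: V − E + F = 22 − 46 + 26 = 2.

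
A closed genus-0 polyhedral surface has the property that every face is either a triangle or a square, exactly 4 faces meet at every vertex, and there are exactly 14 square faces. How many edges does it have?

Let x be the number of triangles; then F = 14 + x.
Edge–face incidences: 2E = 4·14 + 3·x = 56 + 3x.
Every vertex has degree 4, so 4V = 2E.
Euler: V − E + F = 2 ⇒ (2E)/4 − E + (14 + x) = 2.
Multiply by 8: 2·(2E) − 4·(2E) + 8·(14 + x) = 16, i.e. 112 + 8x − 2·(56 + 3x) = 16.
Collecting terms: 2x = 16, so x = 8.
Then 2E = 56 + 3·8 = 80, so E = 40, V = 2E/4 = 20, F = 14 + 8 = 22.

40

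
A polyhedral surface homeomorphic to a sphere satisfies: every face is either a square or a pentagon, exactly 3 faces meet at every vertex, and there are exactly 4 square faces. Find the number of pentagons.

4

Let x be the number of pentagons; then F = 4 + x.
Edge–face incidences: 2E = 4·4 + 5·x = 16 + 5x.
Every vertex has degree 3, so 3V = 2E.
Euler: V − E + F = 2 ⇒ (2E)/3 − E + (4 + x) = 2.
Multiply by 6: 2·(2E) − 3·(2E) + 6·(4 + x) = 12, i.e. 24 + 6x − (16 + 5x) = 12.
Collecting terms: x + 8 = 12, so x = 4.
Then 2E = 16 + 5·4 = 36, so E = 18, V = 2E/3 = 12, F = 4 + 4 = 8.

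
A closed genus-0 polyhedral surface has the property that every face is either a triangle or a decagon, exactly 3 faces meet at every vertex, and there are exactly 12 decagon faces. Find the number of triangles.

Let x be the number of triangles; then F = 12 + x.
Edge–face incidences: 2E = 10·12 + 3·x = 120 + 3x.
Every vertex has degree 3, so 3V = 2E.
Euler: V − E + F = 2 ⇒ (2E)/3 − E + (12 + x) = 2.
Multiply by 6: 2·(2E) − 3·(2E) + 6·(12 + x) = 12, i.e. 72 + 6x − (120 + 3x) = 12.
Collecting terms: 3x − 48 = 12, so 3x = 60, so x = 20.
Then 2E = 120 + 3·20 = 180, so E = 90, V = 2E/3 = 60, F = 12 + 20 = 32.

20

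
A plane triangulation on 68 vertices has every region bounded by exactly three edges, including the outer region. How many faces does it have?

132

In a plane triangulation 3F = 2E and V − E + F = 2, so F = 2V − 4 = 2·68 − 4 = 132.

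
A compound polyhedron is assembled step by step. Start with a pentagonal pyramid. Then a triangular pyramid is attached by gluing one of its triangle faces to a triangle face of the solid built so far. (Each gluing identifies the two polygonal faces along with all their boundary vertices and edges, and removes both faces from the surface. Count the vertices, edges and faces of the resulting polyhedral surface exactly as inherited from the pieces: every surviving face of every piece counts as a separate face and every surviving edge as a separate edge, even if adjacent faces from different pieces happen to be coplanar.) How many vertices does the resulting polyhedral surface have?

A pentagonal pyramid: V=6, E=10, F=6.
Attach a triangular pyramid (V=4, E=6, F=4) along a 3-gon: merge 3 vertices and 3 edges, delete both glued faces → V=7, E=13, F=8.
Check: V − E + F = 7 − 13 + 8 = 2.

7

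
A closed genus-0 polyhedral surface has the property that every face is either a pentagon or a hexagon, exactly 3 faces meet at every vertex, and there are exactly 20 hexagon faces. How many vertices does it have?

60

Let x be the number of pentagons; then F = 20 + x.
Edge–face incidences: 2E = 6·20 + 5·x = 120 + 5x.
Every vertex has degree 3, so 3V = 2E.
Euler: V − E + F = 2 ⇒ (2E)/3 − E + (20 + x) = 2.
Multiply by 6: 2·(2E) − 3·(2E) + 6·(20 + x) = 12, i.e. 120 + 6x − (120 + 5x) = 12.
Collecting terms: x = 12.
Then 2E = 120 + 5·12 = 180, so E = 90, V = 2E/3 = 60, F = 20 + 12 = 32.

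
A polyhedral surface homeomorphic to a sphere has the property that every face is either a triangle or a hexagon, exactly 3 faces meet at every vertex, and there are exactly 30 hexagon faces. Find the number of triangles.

Let x be the number of triangles; then F = 30 + x.
Edge–face incidences: 2E = 6·30 + 3·x = 180 + 3x.
Every vertex has degree 3, so 3V = 2E.
Euler: V − E + F = 2 ⇒ (2E)/3 − E + (30 + x) = 2.
Multiply by 6: 2·(2E) − 3·(2E) + 6·(30 + x) = 12, i.e. 180 + 6x − (180 + 3x) = 12.
Collecting terms: 3x = 12, so x = 4.
Then 2E = 180 + 3·4 = 192, so E = 96, V = 2E/3 = 64, F = 30 + 4 = 34.

4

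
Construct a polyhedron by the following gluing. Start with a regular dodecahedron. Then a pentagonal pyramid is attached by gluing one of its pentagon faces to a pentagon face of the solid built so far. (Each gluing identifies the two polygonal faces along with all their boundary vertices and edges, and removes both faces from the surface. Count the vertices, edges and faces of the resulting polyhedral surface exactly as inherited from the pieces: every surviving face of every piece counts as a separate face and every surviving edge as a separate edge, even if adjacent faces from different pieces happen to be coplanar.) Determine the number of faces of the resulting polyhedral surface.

16

A regular dodecahedron: V=20, E=30, F=12.
Attach a pentagonal pyramid (V=6, E=10, F=6) along a 5-gon: merge 5 vertices and 5 edges, delete both glued faces → V=21, E=35, F=16.
Check: V − E + F = 21 − 35 + 16 = 2.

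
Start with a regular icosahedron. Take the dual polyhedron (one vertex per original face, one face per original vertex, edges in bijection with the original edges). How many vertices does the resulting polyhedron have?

20

The base solid has V = 12, E = 30, F = 20.
The dual swaps V and F and preserves E: V′ = F = 20, E′ = E = 30, F′ = V = 12.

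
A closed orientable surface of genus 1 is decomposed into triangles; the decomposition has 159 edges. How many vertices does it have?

53

χ = 2 − 2·1 = 0, and every face is a triangle so 3F = 2E.
F = 2E/3 = 106. Then V = 0 + E − F = 0 + 159 − 106 = 53.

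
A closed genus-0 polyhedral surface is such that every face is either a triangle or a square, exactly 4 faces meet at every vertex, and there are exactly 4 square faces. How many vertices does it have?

Let x be the number of triangles; then F = 4 + x.
Edge–face incidences: 2E = 4·4 + 3·x = 16 + 3x.
Every vertex has degree 4, so 4V = 2E.
Euler: V − E + F = 2 ⇒ (2E)/4 − E + (4 + x) = 2.
Multiply by 8: 2·(2E) − 4·(2E) + 8·(4 + x) = 16, i.e. 32 + 8x − 2·(16 + 3x) = 16.
Collecting terms: 2x = 16, so x = 8.
Then 2E = 16 + 3·8 = 40, so E = 20, V = 2E/4 = 10, F = 4 + 8 = 12.

10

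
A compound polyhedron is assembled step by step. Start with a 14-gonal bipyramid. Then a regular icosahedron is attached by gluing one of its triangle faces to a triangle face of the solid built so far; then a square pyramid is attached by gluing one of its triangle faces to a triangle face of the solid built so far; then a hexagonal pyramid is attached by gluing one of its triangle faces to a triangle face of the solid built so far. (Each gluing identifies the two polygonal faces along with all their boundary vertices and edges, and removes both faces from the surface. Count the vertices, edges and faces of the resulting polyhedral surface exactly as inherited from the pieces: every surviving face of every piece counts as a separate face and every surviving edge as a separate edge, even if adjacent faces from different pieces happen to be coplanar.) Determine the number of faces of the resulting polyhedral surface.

A 14-gonal bipyramid: V=16, E=42, F=28.
Attach a regular icosahedron (V=12, E=30, F=20) along a 3-gon: merge 3 vertices and 3 edges, delete both glued faces → V=25, E=69, F=46.
Attach a square pyramid (V=5, E=8, F=5) along a 3-gon: merge 3 vertices and 3 edges, delete both glued faces → V=27, E=74, F=49.
Attach a hexagonal pyramid (V=7, E=12, F=7) along a 3-gon: merge 3 vertices and 3 edges, delete both glued faces → V=31, E=83, F=54.
Check: V − E + F = 31 − 83 + 54 = 2.

54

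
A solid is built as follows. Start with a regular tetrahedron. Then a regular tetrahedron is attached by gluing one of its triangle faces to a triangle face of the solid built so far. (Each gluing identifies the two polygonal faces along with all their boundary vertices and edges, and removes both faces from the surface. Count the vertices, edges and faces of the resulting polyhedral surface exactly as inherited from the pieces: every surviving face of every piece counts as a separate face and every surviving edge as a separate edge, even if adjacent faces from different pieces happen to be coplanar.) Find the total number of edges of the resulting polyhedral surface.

A regular tetrahedron: V=4, E=6, F=4.
Attach a regular tetrahedron (V=4, E=6, F=4) along a 3-gon: merge 3 vertices and 3 edges, delete both glued faces → V=5, E=9, F=6.
Check: V − E + F = 5 − 9 + 6 = 2.

9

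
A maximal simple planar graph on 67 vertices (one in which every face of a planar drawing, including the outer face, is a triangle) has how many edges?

In a plane triangulation 3F = 2E and V − E + F = 2, so E = 3V − 6 = 3·67 − 6 = 195.

195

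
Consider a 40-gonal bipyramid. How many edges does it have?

A bipyramid over an n-gon has 2n triangular faces and n + 2 vertices: V = 40 + 2 = 42, E = 3·40 = 120, F = 2·40 = 80.

120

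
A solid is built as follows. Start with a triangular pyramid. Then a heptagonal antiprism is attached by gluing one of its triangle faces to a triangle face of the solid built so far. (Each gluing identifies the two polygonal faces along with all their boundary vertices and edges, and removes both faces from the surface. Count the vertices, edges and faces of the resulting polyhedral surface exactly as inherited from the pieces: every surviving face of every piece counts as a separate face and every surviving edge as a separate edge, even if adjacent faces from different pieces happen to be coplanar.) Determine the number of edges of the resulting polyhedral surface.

31

A triangular pyramid: V=4, E=6, F=4.
Attach a heptagonal antiprism (V=14, E=28, F=16) along a 3-gon: merge 3 vertices and 3 edges, delete both glued faces → V=15, E=31, F=18.
Check: V − E + F = 15 − 31 + 18 = 2.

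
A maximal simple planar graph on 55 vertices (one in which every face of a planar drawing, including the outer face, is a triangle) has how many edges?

In a plane triangulation 3F = 2E and V − E + F = 2, so E = 3V − 6 = 3·55 − 6 = 159.

159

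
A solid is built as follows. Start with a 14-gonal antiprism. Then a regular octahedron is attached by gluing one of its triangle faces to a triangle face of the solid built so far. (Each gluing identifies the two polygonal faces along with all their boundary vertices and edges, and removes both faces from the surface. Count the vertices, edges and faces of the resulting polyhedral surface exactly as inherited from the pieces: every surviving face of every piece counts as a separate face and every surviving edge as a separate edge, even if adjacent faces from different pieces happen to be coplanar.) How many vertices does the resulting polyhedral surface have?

A 14-gonal antiprism: V=28, E=56, F=30.
Attach a regular octahedron (V=6, E=12, F=8) along a 3-gon: merge 3 vertices and 3 edges, delete both glued faces → V=31, E=65, F=36.
Check: V − E + F = 31 − 65 + 36 = 2.

31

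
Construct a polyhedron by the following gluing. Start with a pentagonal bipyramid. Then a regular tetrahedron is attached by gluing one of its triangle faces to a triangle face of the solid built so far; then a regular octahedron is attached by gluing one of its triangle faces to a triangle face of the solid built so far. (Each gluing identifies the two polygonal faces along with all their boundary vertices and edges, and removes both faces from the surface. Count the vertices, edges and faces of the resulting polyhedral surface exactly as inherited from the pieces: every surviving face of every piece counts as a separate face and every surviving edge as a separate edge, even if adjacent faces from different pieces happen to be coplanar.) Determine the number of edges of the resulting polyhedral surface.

A pentagonal bipyramid: V=7, E=15, F=10.
Attach a regular tetrahedron (V=4, E=6, F=4) along a 3-gon: merge 3 vertices and 3 edges, delete both glued faces → V=8, E=18, F=12.
Attach a regular octahedron (V=6, E=12, F=8) along a 3-gon: merge 3 vertices and 3 edges, delete both glued faces → V=11, E=27, F=18.
Check: V − E + F = 11 − 27 + 18 = 2.

27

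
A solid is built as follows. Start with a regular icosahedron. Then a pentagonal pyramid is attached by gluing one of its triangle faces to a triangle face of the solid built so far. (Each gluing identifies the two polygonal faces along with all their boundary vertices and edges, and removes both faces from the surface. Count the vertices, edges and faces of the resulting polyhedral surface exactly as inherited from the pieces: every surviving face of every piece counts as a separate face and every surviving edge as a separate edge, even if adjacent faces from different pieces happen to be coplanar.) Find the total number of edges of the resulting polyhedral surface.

A regular icosahedron: V=12, E=30, F=20.
Attach a pentagonal pyramid (V=6, E=10, F=6) along a 3-gon: merge 3 vertices and 3 edges, delete both glued faces → V=15, E=37, F=24.
Check: V − E + F = 15 − 37 + 24 = 2.

37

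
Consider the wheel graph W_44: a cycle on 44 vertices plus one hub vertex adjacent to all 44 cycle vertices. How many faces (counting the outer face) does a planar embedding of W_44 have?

45

W_44 has V = 44 + 1 = 45 vertices and E = 2·44 = 88 edges.
By Euler's formula F = 2 − V + E = 2 − 45 + 88 = 45.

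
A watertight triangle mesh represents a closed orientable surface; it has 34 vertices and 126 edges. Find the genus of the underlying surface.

Every face is a triangle and each edge borders two faces, so 3F = 2·126, giving F = 84.
χ = V − E + F = 34 − 126 + 84 = -8.
For a closed orientable surface χ = 2 − 2g, so g = (2 − (-8))/2 = 5.

5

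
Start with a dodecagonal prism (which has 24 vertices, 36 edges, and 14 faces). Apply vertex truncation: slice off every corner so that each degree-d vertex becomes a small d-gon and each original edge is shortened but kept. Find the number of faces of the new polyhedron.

Truncation replaces each original edge-end by a new vertex, so V′ = 2E = 72.
Each original edge survives, and each old vertex of degree d contributes d new edges; summing degrees gives Σd = 2E, so E′ = E + 2E = 3E = 108.
Each original face survives and each original vertex becomes one new face: F′ = F + V = 38.

38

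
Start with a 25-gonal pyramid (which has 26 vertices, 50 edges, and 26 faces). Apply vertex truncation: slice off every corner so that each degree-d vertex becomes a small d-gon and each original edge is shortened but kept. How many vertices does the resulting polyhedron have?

100

Truncation replaces each original edge-end by a new vertex, so V′ = 2E = 100.
Each original edge survives, and each old vertex of degree d contributes d new edges; summing degrees gives Σd = 2E, so E′ = E + 2E = 3E = 150.
Each original face survives and each original vertex becomes one new face: F′ = F + V = 52.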